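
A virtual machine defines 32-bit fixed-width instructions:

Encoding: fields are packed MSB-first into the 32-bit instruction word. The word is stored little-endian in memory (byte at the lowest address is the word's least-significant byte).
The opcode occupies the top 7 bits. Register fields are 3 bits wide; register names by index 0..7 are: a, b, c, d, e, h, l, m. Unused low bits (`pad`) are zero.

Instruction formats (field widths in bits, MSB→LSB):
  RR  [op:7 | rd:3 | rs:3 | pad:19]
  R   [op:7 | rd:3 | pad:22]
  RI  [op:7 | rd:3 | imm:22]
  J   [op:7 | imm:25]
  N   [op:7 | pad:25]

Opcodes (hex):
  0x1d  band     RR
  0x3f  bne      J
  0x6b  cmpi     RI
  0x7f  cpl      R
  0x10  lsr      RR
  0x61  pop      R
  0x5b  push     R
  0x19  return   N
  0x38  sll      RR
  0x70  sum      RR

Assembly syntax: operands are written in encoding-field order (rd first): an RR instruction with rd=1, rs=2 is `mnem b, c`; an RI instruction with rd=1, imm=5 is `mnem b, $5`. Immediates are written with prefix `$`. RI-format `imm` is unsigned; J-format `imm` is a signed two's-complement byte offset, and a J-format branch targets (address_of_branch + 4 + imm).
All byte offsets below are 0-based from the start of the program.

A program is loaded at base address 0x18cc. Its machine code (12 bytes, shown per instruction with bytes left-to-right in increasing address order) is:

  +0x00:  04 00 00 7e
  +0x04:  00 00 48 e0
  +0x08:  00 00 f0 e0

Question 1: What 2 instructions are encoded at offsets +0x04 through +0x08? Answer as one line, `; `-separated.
+0x04: 00 00 48 e0 ⇒ word 0xe0480000 (little)
  top 7b → 0x70 → sum [RR]
  rd@[24:22]=0x1 ⇒ b
  rs@[21:19]=0x1 ⇒ b
+0x08: 00 00 f0 e0 ⇒ word 0xe0f00000 (little)
  top 7b → 0x70 → sum [RR]
  rd@[24:22]=0x3 ⇒ d
  rs@[21:19]=0x6 ⇒ l

sum b, b; sum d, l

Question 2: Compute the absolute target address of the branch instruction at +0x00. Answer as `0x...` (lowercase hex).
0x18d4

@+00  little-endian(04 00 00 7e) = 0x7e000004
  opcode bits[31:25]=0x3f: bne/J
  imm: (w>>0)&0x1ffffff=0x4 → $4
  target = base 0x18cc + off 0x00 + 4 + imm 4 = 0x18d4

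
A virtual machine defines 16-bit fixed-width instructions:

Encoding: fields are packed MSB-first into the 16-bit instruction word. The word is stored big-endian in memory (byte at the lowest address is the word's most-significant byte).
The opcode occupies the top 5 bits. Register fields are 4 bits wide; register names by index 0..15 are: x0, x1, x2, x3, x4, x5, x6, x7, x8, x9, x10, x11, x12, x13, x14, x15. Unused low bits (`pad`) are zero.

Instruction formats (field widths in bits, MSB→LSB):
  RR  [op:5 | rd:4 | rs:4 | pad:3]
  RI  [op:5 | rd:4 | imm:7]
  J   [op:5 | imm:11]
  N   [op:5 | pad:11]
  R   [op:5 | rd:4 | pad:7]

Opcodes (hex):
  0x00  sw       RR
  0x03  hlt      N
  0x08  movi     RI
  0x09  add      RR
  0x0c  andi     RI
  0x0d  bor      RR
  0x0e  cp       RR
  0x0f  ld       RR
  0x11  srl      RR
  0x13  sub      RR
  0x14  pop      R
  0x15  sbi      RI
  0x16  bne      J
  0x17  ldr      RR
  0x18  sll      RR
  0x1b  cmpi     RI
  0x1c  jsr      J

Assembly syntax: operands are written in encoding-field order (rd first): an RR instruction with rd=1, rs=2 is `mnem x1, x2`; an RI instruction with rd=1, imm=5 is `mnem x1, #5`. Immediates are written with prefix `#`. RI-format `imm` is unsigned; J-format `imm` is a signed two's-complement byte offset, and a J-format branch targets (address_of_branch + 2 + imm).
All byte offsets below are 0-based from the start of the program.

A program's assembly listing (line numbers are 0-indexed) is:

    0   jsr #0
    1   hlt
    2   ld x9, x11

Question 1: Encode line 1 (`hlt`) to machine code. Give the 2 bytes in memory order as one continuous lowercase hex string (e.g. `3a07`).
1800

line 1 (hlt): pack op=0x3:5|pad=0:11 = 0x1800; big→ 18 00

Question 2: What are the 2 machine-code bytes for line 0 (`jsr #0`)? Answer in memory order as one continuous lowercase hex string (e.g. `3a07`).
L0: jsr op=0x1c:5|imm=0:11 ⇒ 0xe000 ⇒ big e0 00

e000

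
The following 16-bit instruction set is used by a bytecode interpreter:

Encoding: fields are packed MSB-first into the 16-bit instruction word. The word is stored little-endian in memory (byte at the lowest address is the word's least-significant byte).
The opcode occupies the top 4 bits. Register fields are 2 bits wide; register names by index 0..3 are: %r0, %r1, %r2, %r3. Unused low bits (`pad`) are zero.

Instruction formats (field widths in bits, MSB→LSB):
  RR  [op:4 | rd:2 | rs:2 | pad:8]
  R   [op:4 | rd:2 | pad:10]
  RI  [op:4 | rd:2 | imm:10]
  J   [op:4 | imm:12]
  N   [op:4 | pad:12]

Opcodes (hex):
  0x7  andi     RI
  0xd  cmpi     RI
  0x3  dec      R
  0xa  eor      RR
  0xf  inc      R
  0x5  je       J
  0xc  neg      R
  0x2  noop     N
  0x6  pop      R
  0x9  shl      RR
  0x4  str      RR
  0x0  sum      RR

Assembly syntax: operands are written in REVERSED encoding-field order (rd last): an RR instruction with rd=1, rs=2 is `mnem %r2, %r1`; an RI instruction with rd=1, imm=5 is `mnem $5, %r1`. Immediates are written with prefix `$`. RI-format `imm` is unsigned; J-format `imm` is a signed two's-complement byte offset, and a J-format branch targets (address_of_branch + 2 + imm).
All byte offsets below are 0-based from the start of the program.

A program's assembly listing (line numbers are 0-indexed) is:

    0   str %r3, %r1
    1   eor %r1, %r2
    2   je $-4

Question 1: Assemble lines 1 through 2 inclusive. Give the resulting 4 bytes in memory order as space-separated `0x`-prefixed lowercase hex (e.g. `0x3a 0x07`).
0x00 0xa9 0xfc 0x5f

L1: eor op=0xa:4|rd=2:2|rs=1:2|pad=0:8 ⇒ 0xa900 ⇒ little 00 a9
L2: je op=0x5:4|imm=-4:12 ⇒ 0x5ffc ⇒ little fc 5f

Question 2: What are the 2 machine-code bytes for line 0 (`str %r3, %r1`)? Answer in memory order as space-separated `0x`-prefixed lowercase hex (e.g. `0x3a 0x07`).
L0: str op=0x4:4|rd=1:2|rs=3:2|pad=0:8 ⇒ 0x4700 ⇒ little 00 47

0x00 0x47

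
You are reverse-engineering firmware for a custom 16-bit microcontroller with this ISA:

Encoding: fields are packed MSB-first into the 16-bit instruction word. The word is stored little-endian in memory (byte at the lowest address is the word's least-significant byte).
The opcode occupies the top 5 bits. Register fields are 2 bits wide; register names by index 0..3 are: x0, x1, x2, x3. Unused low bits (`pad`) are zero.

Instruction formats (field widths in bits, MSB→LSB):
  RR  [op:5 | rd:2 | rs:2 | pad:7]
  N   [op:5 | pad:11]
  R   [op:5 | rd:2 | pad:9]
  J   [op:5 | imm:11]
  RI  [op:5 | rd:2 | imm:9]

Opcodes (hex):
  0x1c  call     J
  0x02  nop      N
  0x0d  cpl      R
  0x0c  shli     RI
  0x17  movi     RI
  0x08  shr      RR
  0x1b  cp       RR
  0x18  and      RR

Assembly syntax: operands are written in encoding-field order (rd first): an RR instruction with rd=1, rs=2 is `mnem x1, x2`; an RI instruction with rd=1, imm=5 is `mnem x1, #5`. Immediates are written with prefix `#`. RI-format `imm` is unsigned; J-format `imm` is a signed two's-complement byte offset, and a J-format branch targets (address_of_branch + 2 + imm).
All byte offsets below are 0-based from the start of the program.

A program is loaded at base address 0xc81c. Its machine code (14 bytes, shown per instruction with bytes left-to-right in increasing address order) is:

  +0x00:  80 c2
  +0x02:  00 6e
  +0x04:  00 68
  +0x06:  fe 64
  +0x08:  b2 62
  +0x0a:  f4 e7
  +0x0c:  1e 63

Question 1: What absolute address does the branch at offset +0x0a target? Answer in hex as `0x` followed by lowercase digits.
@+0a  little-endian(f4 e7) = 0xe7f4
  top 5b → 0x1c → call [J]
  imm@[10:0]=0x7f4 (s11→-12) ⇒ #-12
  target = base 0xc81c + off 0x0a + 2 + imm -12 = 0xc81c

0xc81c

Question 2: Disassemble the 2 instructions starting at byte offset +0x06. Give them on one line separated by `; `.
[06] fe 64 → 0x64fe
  top 5b → 0xc → shli [RI]
  rd: (w>>9)&0x3=0x2 → x2
  imm: (w>>0)&0x1ff=0xfe → #254
[08] b2 62 → 0x62b2
  top 5b → 0xc → shli [RI]
  rd: (w>>9)&0x3=0x1 → x1
  imm: (w>>0)&0x1ff=0xb2 → #178

shli x2, #254; shli x1, #178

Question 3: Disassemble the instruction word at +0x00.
and x1, x1

@+00  little-endian(80 c2) = 0xc280
  op=0xc280>>11=0x18 ⇒ and (RR)
  rd: (w>>9)&0x3=0x1 → x1
  rs: (w>>7)&0x3=0x1 → x1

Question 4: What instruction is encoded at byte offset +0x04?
cpl x0

+0x04: 00 68 ⇒ word 0x6800 (little)
  op=0x6800>>11=0xd ⇒ cpl (R)
  rd: (w>>9)&0x3=0x0 → x0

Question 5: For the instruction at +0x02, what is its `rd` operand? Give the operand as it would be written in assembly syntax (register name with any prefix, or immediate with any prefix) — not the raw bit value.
x3

[02] 00 6e → 0x6e00
  opcode bits[15:11]=0xd: cpl/R
  [10:9] rd=3 = x3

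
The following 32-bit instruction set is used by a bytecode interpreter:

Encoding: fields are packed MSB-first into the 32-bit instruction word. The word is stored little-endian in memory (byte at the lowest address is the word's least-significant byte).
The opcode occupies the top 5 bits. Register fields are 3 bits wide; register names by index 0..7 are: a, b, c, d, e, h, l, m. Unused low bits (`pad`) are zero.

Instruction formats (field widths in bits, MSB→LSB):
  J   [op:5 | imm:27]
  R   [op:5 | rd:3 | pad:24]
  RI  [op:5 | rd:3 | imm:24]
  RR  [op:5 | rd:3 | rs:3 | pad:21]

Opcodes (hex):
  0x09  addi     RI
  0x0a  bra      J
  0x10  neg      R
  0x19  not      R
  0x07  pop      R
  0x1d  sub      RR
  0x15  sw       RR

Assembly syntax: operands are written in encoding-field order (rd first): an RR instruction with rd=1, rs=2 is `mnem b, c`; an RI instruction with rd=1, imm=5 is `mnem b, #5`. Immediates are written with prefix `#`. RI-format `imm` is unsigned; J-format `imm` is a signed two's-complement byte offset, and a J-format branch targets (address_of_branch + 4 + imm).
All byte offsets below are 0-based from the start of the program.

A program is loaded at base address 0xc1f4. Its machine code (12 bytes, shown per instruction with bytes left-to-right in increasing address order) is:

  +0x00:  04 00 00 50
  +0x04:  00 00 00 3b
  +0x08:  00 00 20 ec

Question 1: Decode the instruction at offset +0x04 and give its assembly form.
off 0x04: read 00 00 00 3b as little → 0x3b000000
  opcode bits[31:27]=0x7: pop/R
  rd@[26:24]=0x3 ⇒ d

pop d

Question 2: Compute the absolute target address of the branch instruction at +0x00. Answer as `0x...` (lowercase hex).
0xc1fc

off 0x00: read 04 00 00 50 as little → 0x50000004
  opcode bits[31:27]=0xa: bra/J
  imm: (w>>0)&0x7ffffff=0x4 → #4
  target = base 0xc1f4 + off 0x00 + 4 + imm 4 = 0xc1fc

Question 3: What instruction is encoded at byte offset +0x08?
[08] 00 00 20 ec → 0xec200000
  op=0xec200000>>27=0x1d ⇒ sub (RR)
  [26:24] rd=4 = e
  [23:21] rs=1 = b

sub e, b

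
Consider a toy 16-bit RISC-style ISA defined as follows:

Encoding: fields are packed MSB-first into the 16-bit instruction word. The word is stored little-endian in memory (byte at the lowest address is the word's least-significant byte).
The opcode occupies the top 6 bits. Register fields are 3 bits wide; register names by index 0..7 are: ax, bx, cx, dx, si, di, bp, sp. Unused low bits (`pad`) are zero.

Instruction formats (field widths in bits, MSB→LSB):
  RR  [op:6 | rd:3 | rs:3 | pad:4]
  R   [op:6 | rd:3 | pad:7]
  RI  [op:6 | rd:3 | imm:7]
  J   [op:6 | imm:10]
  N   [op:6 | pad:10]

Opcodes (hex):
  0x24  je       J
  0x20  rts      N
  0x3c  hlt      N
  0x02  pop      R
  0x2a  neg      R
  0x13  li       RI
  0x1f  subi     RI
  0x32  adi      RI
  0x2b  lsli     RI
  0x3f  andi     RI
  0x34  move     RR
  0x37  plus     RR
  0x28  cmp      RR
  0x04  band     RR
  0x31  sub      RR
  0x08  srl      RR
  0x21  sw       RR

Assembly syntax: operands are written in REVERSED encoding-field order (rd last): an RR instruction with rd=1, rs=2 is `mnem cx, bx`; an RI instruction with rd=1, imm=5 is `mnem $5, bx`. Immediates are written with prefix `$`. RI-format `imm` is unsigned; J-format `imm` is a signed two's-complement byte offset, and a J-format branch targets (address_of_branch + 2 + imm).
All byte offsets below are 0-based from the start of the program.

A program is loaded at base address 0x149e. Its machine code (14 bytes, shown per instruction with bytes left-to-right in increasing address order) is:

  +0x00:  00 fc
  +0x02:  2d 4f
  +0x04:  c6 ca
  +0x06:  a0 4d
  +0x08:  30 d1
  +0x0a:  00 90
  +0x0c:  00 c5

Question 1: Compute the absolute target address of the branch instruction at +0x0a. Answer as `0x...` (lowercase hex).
0x14aa

@+0a  little-endian(00 90) = 0x9000
  opcode bits[15:10]=0x24: je/J
  imm@[9:0]=0x0 ⇒ $0
  target = base 0x149e + off 0x0a + 2 + imm 0 = 0x14aa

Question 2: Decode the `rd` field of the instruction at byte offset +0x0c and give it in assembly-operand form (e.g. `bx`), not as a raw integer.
@+0c  little-endian(00 c5) = 0xc500
  top 6b → 0x31 → sub [RR]
  [9:7] rd=2 = cx
  [6:4] rs=0 = ax

cx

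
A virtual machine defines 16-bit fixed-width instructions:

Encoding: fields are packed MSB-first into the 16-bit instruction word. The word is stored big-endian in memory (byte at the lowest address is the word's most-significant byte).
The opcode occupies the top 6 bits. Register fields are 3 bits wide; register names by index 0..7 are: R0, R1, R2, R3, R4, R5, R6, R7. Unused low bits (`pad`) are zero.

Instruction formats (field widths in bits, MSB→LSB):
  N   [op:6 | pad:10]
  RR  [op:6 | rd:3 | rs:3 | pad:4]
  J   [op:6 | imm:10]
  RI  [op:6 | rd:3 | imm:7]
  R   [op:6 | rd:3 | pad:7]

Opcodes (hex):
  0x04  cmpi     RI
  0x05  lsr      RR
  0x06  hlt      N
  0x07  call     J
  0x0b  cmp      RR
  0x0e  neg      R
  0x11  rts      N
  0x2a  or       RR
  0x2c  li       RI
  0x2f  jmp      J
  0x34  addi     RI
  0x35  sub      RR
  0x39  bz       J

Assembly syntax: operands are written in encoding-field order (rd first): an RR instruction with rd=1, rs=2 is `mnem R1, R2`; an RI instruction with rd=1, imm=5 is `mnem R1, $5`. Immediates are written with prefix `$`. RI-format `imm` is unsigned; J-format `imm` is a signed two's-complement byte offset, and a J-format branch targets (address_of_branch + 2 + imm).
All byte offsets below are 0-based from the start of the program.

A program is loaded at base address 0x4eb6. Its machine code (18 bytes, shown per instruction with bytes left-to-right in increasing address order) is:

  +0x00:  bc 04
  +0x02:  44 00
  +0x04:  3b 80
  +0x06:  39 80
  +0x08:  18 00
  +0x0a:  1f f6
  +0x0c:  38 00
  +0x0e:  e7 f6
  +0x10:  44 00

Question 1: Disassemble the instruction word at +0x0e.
bz $-10

off 0x0e: read e7 f6 as big → 0xe7f6
  op=0xe7f6>>10=0x39 ⇒ bz (J)
  imm: (w>>0)&0x3ff=0x3f6 (s10→-10) → $-10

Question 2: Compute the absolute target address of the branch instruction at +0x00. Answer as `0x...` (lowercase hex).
@+00  big-endian(bc 04) = 0xbc04
  op=0xbc04>>10=0x2f ⇒ jmp (J)
  imm@[9:0]=0x4 ⇒ $4
  target = base 0x4eb6 + off 0x00 + 2 + imm 4 = 0x4ebc

0x4ebc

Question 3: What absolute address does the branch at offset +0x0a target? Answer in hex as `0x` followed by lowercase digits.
0x4eb8

+0x0a: 1f f6 ⇒ word 0x1ff6 (big)
  op=0x1ff6>>10=0x7 ⇒ call (J)
  imm: (w>>0)&0x3ff=0x3f6 (s10→-10) → $-10
  target = base 0x4eb6 + off 0x0a + 2 + imm -10 = 0x4eb8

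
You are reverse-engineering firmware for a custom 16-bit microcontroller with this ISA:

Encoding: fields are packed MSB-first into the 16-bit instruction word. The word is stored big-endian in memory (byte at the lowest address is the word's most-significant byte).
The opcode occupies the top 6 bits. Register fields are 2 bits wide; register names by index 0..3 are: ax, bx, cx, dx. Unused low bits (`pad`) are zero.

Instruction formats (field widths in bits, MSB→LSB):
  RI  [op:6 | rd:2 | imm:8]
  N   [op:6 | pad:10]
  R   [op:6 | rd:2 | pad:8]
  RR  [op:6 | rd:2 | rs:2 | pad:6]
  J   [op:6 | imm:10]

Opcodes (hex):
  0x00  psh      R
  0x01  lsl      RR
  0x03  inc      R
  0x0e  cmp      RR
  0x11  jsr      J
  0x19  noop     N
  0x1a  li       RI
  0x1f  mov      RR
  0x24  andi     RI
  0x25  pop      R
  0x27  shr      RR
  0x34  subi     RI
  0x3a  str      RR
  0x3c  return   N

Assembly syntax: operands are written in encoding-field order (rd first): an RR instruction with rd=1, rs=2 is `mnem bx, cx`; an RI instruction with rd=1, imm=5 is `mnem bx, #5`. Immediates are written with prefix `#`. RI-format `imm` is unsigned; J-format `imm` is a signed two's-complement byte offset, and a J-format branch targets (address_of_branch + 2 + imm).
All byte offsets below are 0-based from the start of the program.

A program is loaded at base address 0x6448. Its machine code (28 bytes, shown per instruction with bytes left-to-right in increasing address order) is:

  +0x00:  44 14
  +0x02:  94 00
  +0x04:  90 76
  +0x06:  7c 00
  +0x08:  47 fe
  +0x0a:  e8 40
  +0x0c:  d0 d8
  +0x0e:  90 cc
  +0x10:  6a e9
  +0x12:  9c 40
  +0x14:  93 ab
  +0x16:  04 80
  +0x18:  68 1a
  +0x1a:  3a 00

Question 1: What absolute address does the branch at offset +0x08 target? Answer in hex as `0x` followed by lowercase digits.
+0x08: 47 fe ⇒ word 0x47fe (big)
  top 6b → 0x11 → jsr [J]
  imm: (w>>0)&0x3ff=0x3fe (s10→-2) → #-2
  target = base 0x6448 + off 0x08 + 2 + imm -2 = 0x6450

0x6450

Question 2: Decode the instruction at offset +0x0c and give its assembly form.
off 0x0c: read d0 d8 as big → 0xd0d8
  top 6b → 0x34 → subi [RI]
  [9:8] rd=0 = ax
  [7:0] imm=216 = #216

subi ax, #216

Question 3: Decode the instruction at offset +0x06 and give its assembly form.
mov ax, ax

off 0x06: read 7c 00 as big → 0x7c00
  opcode bits[15:10]=0x1f: mov/RR
  rd: (w>>8)&0x3=0x0 → ax
  rs: (w>>6)&0x3=0x0 → ax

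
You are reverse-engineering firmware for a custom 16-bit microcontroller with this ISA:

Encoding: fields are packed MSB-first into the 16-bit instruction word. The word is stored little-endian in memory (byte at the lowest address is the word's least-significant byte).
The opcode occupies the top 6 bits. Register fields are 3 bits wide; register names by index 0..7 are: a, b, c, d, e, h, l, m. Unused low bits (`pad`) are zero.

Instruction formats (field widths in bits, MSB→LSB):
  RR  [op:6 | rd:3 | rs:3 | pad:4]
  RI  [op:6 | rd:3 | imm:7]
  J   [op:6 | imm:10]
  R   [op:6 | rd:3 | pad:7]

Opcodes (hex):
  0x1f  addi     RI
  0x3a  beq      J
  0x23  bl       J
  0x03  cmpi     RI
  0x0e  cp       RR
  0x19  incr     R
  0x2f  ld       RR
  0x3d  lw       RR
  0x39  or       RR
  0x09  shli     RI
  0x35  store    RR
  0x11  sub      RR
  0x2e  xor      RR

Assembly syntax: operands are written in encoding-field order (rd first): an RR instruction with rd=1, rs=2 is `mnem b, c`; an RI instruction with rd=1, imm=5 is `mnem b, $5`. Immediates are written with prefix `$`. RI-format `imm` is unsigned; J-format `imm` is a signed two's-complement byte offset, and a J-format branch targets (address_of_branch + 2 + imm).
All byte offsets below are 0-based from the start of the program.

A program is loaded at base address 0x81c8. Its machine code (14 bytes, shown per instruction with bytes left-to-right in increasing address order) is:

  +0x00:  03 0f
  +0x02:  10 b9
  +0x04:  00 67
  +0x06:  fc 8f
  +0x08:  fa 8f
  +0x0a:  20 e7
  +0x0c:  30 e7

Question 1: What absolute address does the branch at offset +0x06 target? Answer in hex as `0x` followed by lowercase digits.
[06] fc 8f → 0x8ffc
  opcode bits[15:10]=0x23: bl/J
  [9:0] imm=1020 (s10→-4) = $-4
  target = base 0x81c8 + off 0x06 + 2 + imm -4 = 0x81cc

0x81cc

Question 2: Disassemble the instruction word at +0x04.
incr l

off 0x04: read 00 67 as little → 0x6700
  top 6b → 0x19 → incr [R]
  rd: (w>>7)&0x7=0x6 → l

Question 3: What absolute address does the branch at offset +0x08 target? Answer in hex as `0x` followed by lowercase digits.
0x81cc

off 0x08: read fa 8f as little → 0x8ffa
  opcode bits[15:10]=0x23: bl/J
  imm@[9:0]=0x3fa (s10→-6) ⇒ $-6
  target = base 0x81c8 + off 0x08 + 2 + imm -6 = 0x81cc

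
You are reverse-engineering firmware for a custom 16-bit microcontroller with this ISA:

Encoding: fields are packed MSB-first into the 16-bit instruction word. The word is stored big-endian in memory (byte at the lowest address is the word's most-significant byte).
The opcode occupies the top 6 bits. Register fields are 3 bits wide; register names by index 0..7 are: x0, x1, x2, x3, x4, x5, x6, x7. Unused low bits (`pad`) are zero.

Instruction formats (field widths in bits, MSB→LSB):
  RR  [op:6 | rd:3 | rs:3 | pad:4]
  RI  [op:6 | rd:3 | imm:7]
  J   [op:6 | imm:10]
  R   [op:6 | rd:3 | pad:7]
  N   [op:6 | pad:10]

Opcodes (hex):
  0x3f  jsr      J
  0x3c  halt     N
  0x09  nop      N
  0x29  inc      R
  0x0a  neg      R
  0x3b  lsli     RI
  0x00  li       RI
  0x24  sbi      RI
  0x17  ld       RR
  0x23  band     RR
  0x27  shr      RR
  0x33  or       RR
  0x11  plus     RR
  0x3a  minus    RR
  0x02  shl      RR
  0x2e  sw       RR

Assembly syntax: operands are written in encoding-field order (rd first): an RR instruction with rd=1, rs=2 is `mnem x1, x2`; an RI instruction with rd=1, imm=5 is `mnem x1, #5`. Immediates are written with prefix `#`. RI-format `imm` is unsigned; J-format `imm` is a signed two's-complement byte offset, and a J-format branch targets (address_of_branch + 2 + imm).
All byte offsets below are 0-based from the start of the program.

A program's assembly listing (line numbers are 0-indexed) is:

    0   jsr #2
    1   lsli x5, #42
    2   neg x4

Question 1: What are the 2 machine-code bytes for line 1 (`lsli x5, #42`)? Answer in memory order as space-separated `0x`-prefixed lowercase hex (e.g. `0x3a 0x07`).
line 1 (lsli): pack op=0x3b:6|rd=5:3|imm=42:7 = 0xeeaa; big→ ee aa

0xee 0xaa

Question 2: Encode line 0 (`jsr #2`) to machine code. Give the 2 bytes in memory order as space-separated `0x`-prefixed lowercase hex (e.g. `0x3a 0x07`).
line 0 (jsr): pack op=0x3f:6|imm=2:10 = 0xfc02; big→ fc 02

0xfc 0x02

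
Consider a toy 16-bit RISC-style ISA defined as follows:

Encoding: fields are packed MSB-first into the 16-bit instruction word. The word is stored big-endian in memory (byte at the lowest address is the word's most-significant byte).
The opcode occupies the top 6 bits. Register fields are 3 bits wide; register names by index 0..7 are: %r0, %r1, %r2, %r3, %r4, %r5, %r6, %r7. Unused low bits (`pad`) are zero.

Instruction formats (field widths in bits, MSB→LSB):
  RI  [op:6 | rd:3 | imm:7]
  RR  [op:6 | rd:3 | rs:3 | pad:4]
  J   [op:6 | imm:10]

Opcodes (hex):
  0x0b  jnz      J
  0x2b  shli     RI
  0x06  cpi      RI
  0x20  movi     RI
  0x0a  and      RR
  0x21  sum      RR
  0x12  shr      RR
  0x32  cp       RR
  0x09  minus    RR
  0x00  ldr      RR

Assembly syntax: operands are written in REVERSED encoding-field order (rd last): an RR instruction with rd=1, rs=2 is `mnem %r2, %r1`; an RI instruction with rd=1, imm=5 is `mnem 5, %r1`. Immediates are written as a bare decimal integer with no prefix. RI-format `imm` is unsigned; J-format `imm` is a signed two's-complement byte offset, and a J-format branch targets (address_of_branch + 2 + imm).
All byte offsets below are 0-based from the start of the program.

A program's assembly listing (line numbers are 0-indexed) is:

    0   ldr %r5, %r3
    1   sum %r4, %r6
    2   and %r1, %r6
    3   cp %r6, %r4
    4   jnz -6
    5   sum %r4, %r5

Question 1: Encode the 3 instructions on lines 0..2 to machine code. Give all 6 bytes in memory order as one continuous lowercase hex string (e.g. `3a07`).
0. ldr fields op=0x0:6|rd=3:3|rs=5:3|pad=0:4 → word 01d0h → 01 d0
1. sum fields op=0x21:6|rd=6:3|rs=4:3|pad=0:4 → word 8740h → 87 40
2. and fields op=0xa:6|rd=6:3|rs=1:3|pad=0:4 → word 2b10h → 2b 10

01d087402b10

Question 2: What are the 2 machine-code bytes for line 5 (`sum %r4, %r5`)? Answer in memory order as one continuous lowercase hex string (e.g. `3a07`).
line 5 (sum): pack op=0x21:6|rd=5:3|rs=4:3|pad=0:4 = 0x86c0; big→ 86 c0

86c0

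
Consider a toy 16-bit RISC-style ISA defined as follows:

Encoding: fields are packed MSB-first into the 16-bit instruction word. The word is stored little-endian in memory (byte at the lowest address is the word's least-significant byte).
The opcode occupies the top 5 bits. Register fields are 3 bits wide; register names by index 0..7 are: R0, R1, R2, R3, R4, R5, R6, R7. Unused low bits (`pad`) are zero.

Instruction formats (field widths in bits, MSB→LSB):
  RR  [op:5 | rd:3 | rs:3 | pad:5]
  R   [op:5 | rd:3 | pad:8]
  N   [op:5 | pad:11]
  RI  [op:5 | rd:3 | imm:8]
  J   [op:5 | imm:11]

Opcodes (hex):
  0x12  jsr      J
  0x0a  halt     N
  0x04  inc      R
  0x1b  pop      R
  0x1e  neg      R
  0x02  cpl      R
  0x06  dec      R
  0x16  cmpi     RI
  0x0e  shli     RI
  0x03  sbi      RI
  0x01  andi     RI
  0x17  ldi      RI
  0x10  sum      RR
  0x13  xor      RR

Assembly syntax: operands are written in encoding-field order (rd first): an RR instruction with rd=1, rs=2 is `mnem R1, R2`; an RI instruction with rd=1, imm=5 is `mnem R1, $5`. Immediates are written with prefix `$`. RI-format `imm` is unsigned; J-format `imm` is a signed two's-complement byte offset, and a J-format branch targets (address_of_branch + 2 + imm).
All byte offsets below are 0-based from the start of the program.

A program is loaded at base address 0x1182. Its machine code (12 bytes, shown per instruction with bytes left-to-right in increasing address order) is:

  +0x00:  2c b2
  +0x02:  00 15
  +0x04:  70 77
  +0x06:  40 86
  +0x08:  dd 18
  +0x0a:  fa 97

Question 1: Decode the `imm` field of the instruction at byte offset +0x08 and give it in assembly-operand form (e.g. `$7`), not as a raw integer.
$221

[08] dd 18 → 0x18dd
  op=0x18dd>>11=0x3 ⇒ sbi (RI)
  [10:8] rd=0 = R0
  [7:0] imm=221 = $221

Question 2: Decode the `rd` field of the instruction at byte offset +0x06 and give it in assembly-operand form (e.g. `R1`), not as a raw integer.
R6

@+06  little-endian(40 86) = 0x8640
  op=0x8640>>11=0x10 ⇒ sum (RR)
  [10:8] rd=6 = R6
  [7:5] rs=2 = R2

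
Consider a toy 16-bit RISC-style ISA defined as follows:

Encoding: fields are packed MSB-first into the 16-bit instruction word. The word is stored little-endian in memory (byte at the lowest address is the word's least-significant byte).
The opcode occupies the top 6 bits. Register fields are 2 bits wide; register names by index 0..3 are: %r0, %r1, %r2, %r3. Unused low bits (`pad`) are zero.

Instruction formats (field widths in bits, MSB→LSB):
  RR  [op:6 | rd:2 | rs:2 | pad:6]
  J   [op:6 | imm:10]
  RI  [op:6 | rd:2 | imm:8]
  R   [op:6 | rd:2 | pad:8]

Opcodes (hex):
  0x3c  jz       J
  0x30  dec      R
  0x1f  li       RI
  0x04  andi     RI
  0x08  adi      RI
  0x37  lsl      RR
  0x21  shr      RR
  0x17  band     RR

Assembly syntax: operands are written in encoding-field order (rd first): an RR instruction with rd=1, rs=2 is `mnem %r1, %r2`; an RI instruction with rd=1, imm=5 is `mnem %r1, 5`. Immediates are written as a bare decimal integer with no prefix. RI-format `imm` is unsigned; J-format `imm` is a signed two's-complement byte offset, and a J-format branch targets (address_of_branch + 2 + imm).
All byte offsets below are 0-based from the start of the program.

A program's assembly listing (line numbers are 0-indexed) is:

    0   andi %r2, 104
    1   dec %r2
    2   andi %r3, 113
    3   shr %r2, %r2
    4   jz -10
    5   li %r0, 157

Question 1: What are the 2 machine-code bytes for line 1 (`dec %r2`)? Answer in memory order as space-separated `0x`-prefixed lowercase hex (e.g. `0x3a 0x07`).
1. dec fields op=0x30:6|rd=2:2|pad=0:8 → word c200h → 00 c2

0x00 0xc2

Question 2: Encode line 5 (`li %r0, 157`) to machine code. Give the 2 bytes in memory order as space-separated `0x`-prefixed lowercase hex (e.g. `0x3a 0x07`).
L5: li op=0x1f:6|rd=0:2|imm=157:8 ⇒ 0x7c9d ⇒ little 9d 7c

0x9d 0x7c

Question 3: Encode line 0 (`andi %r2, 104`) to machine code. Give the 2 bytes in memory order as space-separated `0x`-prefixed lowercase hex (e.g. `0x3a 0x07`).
L0: andi op=0x4:6|rd=2:2|imm=104:8 ⇒ 0x1268 ⇒ little 68 12

0x68 0x12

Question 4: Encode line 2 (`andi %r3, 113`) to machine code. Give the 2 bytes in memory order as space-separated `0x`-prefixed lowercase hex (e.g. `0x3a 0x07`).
line 2 (andi): pack op=0x4:6|rd=3:2|imm=113:8 = 0x1371; little→ 71 13

0x71 0x13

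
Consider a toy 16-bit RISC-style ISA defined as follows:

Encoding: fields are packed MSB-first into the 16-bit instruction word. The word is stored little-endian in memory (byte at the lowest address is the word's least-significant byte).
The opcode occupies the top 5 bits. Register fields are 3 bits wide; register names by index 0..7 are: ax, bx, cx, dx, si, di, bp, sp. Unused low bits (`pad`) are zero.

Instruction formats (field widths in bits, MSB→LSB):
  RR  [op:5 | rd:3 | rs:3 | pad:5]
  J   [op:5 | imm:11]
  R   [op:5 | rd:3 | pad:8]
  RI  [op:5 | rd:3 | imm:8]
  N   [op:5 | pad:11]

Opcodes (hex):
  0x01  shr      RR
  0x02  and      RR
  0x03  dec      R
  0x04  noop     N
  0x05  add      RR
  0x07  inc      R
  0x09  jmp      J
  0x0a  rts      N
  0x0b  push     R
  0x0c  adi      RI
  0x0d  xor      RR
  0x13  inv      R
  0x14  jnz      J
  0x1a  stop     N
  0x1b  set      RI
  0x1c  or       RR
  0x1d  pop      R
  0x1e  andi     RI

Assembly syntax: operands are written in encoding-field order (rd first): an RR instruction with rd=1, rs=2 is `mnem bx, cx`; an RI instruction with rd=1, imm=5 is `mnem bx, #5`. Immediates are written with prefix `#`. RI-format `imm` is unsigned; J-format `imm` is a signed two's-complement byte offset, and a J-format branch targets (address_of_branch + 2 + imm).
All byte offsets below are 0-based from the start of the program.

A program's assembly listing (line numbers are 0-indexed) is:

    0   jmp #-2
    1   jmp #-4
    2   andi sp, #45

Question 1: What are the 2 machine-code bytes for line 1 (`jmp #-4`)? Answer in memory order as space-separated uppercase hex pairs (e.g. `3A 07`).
L1: jmp op=0x9:5|imm=-4:11 ⇒ 0x4ffc ⇒ little fc 4f

FC 4F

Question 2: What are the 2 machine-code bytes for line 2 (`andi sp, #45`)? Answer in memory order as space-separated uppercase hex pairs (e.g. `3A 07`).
line 2 (andi): pack op=0x1e:5|rd=7:3|imm=45:8 = 0xf72d; little→ 2d f7

2D F7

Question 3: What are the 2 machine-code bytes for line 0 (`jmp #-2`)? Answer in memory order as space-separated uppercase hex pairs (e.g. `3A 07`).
FE 4F

L0: jmp op=0x9:5|imm=-2:11 ⇒ 0x4ffe ⇒ little fe 4f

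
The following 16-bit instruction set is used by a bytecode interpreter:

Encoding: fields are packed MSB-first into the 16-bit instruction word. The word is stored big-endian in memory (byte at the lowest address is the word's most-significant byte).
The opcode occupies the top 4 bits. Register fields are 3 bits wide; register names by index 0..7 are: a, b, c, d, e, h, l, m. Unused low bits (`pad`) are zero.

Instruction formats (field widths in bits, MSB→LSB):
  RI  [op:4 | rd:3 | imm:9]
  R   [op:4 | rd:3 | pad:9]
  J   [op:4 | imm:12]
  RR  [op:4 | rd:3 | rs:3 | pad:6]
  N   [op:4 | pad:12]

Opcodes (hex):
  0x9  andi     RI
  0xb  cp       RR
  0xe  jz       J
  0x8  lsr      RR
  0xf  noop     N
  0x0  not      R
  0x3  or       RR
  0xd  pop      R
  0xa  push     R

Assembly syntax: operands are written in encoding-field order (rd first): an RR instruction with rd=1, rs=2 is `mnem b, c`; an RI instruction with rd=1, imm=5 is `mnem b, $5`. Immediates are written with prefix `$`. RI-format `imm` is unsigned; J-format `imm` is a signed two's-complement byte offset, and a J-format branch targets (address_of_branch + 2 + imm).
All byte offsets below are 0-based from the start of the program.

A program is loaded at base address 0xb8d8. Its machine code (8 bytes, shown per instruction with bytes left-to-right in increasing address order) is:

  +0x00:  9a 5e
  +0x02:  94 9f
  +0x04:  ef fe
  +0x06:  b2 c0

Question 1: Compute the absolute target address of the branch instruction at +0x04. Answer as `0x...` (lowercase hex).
+0x04: ef fe ⇒ word 0xeffe (big)
  top 4b → 0xe → jz [J]
  imm: (w>>0)&0xfff=0xffe (s12→-2) → $-2
  target = base 0xb8d8 + off 0x04 + 2 + imm -2 = 0xb8dc

0xb8dc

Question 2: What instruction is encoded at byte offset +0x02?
@+02  big-endian(94 9f) = 0x949f
  opcode bits[15:12]=0x9: andi/RI
  [11:9] rd=2 = c
  [8:0] imm=159 = $159

andi c, $159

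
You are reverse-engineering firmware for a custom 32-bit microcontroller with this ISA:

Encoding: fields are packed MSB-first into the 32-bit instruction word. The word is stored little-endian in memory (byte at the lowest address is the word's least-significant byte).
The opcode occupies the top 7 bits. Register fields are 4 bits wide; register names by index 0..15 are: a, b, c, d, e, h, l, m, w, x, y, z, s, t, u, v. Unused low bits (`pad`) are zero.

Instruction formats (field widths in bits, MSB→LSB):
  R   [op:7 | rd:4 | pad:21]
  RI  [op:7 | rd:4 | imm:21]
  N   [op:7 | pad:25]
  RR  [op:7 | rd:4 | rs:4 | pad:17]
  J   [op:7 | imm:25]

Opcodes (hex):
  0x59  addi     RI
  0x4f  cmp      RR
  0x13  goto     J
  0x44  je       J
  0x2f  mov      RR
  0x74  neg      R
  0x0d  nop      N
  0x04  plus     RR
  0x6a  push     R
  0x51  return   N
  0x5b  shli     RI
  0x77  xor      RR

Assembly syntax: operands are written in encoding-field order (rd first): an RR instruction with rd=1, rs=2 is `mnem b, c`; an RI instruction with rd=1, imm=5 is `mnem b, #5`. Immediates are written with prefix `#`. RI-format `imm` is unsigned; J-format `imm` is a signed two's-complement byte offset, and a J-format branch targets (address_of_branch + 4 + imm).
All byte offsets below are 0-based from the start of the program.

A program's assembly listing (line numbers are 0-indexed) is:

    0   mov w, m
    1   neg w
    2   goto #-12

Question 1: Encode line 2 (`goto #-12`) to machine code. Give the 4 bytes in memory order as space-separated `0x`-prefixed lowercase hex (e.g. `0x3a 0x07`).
0xf4 0xff 0xff 0x27

2. goto fields op=0x13:7|imm=-12:25 → word 27fffff4h → f4 ff ff 27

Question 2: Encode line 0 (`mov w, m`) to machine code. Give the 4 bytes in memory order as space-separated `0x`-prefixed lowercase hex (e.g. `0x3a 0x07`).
0x00 0x00 0x0e 0x5f

line 0 (mov): pack op=0x2f:7|rd=8:4|rs=7:4|pad=0:17 = 0x5f0e0000; little→ 00 00 0e 5f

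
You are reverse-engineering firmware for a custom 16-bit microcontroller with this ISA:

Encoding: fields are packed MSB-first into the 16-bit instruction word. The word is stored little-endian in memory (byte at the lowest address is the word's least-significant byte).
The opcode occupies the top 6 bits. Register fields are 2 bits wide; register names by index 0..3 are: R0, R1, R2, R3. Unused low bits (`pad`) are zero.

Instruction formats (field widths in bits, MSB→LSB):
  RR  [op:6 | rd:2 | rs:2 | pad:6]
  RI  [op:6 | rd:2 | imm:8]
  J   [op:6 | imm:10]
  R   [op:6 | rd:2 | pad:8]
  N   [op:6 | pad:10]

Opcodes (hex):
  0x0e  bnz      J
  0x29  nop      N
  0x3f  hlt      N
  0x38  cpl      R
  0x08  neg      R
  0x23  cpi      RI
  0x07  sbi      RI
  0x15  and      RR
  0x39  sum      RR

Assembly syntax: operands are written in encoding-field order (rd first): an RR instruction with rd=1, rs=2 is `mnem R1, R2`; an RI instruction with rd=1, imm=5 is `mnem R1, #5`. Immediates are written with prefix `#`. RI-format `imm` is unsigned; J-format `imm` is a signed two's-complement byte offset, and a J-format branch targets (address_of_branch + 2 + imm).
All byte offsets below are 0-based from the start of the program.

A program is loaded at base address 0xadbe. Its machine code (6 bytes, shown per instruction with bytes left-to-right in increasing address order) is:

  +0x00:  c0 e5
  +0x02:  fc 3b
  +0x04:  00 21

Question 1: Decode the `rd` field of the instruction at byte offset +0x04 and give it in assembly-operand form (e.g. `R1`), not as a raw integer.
R1

off 0x04: read 00 21 as little → 0x2100
  top 6b → 0x8 → neg [R]
  rd@[9:8]=0x1 ⇒ R1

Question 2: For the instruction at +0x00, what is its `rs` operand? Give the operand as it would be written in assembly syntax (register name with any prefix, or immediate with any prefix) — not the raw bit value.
off 0x00: read c0 e5 as little → 0xe5c0
  op=0xe5c0>>10=0x39 ⇒ sum (RR)
  [9:8] rd=1 = R1
  [7:6] rs=3 = R3

R3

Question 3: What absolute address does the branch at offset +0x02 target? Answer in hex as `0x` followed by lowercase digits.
off 0x02: read fc 3b as little → 0x3bfc
  op=0x3bfc>>10=0xe ⇒ bnz (J)
  imm@[9:0]=0x3fc (s10→-4) ⇒ #-4
  target = base 0xadbe + off 0x02 + 2 + imm -4 = 0xadbe

0xadbe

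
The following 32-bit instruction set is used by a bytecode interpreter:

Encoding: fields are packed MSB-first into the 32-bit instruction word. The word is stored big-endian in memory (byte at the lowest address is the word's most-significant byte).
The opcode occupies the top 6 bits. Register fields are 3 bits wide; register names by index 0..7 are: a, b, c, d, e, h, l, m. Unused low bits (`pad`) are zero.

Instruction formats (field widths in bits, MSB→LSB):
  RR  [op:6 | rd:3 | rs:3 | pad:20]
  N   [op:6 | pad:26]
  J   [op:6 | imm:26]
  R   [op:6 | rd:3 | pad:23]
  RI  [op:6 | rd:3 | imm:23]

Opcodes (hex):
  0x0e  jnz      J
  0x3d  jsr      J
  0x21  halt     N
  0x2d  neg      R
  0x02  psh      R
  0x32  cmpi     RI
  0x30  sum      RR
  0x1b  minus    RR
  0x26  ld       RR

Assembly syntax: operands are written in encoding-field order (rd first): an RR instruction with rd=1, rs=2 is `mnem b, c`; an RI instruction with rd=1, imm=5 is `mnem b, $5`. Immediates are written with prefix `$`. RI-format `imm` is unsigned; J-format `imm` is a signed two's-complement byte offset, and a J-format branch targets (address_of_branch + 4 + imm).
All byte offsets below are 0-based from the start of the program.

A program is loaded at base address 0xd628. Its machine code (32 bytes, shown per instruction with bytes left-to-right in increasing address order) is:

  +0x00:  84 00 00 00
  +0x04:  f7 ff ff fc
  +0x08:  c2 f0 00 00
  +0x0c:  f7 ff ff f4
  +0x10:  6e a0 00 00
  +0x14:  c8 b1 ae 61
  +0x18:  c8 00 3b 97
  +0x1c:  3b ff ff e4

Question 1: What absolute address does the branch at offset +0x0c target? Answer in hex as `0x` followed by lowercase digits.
off 0x0c: read f7 ff ff f4 as big → 0xf7fffff4
  op=0xf7fffff4>>26=0x3d ⇒ jsr (J)
  imm: (w>>0)&0x3ffffff=0x3fffff4 (s26→-12) → $-12
  target = base 0xd628 + off 0x0c + 4 + imm -12 = 0xd62c

0xd62c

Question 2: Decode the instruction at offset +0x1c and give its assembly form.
jnz $-28

off 0x1c: read 3b ff ff e4 as big → 0x3bffffe4
  top 6b → 0xe → jnz [J]
  imm@[25:0]=0x3ffffe4 (s26→-28) ⇒ $-28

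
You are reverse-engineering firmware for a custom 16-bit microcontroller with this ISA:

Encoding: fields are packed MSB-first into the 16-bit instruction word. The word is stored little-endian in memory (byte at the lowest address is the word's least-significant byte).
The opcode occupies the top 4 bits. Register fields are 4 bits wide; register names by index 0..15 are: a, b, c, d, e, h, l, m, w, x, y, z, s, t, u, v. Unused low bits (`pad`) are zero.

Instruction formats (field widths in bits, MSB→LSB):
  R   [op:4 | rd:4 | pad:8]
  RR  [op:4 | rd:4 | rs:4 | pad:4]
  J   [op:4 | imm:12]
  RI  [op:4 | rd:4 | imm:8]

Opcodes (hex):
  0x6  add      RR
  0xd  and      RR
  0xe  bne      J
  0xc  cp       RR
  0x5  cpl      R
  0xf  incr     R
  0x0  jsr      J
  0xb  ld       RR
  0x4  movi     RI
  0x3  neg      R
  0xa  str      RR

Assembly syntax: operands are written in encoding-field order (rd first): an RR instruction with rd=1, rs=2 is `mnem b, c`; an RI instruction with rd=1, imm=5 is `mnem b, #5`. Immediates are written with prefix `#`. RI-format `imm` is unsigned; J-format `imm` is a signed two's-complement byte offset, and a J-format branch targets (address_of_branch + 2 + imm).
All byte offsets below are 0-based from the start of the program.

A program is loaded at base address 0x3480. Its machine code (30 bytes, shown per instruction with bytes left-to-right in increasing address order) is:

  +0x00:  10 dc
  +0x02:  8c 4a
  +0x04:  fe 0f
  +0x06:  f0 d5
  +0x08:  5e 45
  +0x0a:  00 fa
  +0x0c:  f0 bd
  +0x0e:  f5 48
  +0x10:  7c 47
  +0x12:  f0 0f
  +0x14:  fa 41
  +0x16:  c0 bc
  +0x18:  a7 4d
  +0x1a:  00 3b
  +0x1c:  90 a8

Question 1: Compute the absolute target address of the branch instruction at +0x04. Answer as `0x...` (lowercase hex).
0x3484

[04] fe 0f → 0x0ffe
  top 4b → 0x0 → jsr [J]
  imm@[11:0]=0xffe (s12→-2) ⇒ #-2
  target = base 0x3480 + off 0x04 + 2 + imm -2 = 0x3484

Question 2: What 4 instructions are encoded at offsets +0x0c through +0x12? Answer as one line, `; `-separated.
[0c] f0 bd → 0xbdf0
  top 4b → 0xb → ld [RR]
  rd@[11:8]=0xd ⇒ t
  rs@[7:4]=0xf ⇒ v
[0e] f5 48 → 0x48f5
  top 4b → 0x4 → movi [RI]
  rd@[11:8]=0x8 ⇒ w
  imm@[7:0]=0xf5 ⇒ #245
[10] 7c 47 → 0x477c
  top 4b → 0x4 → movi [RI]
  rd@[11:8]=0x7 ⇒ m
  imm@[7:0]=0x7c ⇒ #124
[12] f0 0f → 0x0ff0
  top 4b → 0x0 → jsr [J]
  imm@[11:0]=0xff0 (s12→-16) ⇒ #-16

ld t, v; movi w, #245; movi m, #124; jsr #-16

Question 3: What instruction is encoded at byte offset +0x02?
[02] 8c 4a → 0x4a8c
  top 4b → 0x4 → movi [RI]
  [11:8] rd=10 = y
  [7:0] imm=140 = #140

movi y, #140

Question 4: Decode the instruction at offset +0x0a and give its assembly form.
incr y

off 0x0a: read 00 fa as little → 0xfa00
  opcode bits[15:12]=0xf: incr/R
  rd@[11:8]=0xa ⇒ y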